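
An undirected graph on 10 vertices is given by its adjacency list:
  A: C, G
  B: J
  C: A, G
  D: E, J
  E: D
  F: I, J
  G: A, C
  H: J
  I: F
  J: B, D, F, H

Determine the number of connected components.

2

Starting from A we can reach A, C, G. That is one component of size 3.
Starting from B we can reach B, D, E, F, H, I, J. That is one component of size 7.
Total: 2 components.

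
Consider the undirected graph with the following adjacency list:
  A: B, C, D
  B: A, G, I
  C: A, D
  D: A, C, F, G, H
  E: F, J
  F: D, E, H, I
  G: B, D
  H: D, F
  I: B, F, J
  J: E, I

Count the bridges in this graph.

The edges on the cycle A-C-D-A are not bridges since each lies on that cycle.
Every edge lies on some cycle, so there are no bridges.

0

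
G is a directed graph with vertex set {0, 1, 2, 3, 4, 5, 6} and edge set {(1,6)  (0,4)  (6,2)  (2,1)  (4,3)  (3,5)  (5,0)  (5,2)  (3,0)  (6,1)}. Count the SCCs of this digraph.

{0, 3, 4, 5} are all mutually reachable — one SCC of size 4.
{1, 2, 6} are all mutually reachable — one SCC of size 3.
That gives 2 strongly connected components.

2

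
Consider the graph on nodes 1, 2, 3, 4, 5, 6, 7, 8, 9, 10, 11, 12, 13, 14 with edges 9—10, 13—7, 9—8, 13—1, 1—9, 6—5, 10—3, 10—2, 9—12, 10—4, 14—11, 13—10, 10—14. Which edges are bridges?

The edges on the cycle 13-1-9-10-13 are not bridges since each lies on that cycle.
But removing 10—3 disconnects 10 from 3; removing 2—10 disconnects 2 from 10; removing 10—14 disconnects 10 from 14; removing 9—12 disconnects 9 from 12 — these are bridges.
In total 9 edges are bridges.

10-14, 10-2, 10-3, 10-4, 11-14, 12-9, 13-7, 5-6, 8-9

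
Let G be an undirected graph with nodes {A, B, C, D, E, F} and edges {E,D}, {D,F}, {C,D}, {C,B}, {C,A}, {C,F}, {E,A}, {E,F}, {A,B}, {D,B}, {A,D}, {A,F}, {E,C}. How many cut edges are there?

0

The edges on the cycle E-C-F-A-E are not bridges since each lies on that cycle.
Every edge lies on some cycle, so there are no bridges.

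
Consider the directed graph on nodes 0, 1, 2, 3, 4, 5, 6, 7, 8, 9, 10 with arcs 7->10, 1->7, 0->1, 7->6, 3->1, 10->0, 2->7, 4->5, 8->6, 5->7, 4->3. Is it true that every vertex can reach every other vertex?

No

There is no directed path from 3 to 9, so the graph is not strongly connected.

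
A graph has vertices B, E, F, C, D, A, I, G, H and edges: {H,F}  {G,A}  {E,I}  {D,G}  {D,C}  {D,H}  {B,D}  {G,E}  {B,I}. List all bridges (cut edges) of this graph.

A-G, C-D, D-H, F-H

The edges on the cycle B-D-G-E-I-B are not bridges since each lies on that cycle.
But removing D-H disconnects D from H; removing G-A disconnects G from A; removing D-C disconnects D from C; removing F-H disconnects F from H — these are bridges.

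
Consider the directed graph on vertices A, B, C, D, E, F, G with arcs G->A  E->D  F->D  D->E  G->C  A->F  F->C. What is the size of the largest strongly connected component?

{D, E} are all mutually reachable — one SCC of size 2.
{C} is an SCC by itself.
{F} is an SCC by itself.
{G} is an SCC by itself.
{B} is an SCC by itself.
(and 1 more singleton SCC)
The largest has 2 vertices.

2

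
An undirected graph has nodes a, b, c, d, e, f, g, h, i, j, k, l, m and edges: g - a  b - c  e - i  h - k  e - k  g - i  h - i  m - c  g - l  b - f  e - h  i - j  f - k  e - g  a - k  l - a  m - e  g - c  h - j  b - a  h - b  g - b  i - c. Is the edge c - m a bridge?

No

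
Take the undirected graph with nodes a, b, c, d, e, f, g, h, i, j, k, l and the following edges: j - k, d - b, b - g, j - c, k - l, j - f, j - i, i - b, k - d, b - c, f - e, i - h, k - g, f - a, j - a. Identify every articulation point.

Removing f increases the component count from 1 to 2, so f is a cut vertex.
Removing i increases the component count from 1 to 2, so i is a cut vertex.
Removing j increases the component count from 1 to 2, so j is a cut vertex.
Likewise k is a cut vertex.
By contrast removing e leaves 1 component; it is not a cut vertex. No other vertex is a cut vertex either.

f, i, j, k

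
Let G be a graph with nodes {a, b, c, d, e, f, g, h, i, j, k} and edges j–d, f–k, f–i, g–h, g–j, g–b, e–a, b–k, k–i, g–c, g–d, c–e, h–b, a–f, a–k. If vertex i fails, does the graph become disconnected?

No

Deleting i leaves 1 component (was 1) (its neighbors f, k remain connected to each other), so i is not a cut vertex.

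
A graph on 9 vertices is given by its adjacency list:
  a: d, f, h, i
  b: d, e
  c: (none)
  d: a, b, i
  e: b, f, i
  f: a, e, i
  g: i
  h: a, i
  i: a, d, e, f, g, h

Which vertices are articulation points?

i

Removing i increases the component count from 2 to 3, so i is a cut vertex.
By contrast removing e leaves 2 components; it is not a cut vertex. No other vertex is a cut vertex either.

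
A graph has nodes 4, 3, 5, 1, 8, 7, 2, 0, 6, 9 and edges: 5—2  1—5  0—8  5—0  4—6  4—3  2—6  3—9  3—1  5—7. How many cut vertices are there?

Removing 0 increases the component count from 1 to 2, so 0 is a cut vertex.
Removing 3 increases the component count from 1 to 2, so 3 is a cut vertex.
Removing 5 increases the component count from 1 to 3, so 5 is a cut vertex.
By contrast removing 9 leaves 1 component; it is not a cut vertex. No other vertex is a cut vertex either.

3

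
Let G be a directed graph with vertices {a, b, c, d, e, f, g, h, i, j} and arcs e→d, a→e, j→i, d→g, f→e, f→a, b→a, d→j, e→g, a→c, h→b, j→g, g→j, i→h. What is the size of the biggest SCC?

8

{a, b, d, e, g, h, i, j} are all mutually reachable — one SCC of size 8.
{f} is an SCC by itself.
{c} is an SCC by itself.
The largest has 8 vertices.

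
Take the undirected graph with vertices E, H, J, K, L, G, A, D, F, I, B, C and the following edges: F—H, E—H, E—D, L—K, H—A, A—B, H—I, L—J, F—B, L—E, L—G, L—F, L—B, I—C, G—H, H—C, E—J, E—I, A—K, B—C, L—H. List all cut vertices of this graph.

E

Removing E increases the component count from 1 to 2, so E is a cut vertex.
By contrast removing A leaves 1 component; it is not a cut vertex. No other vertex is a cut vertex either.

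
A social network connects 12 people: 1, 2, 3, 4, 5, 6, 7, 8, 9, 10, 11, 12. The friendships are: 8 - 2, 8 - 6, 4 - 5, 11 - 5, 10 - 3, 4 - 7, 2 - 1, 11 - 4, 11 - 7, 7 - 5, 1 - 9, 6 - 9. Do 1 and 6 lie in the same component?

Yes

From 1 we can reach 1, 2, 6, 8, 9, which includes 6.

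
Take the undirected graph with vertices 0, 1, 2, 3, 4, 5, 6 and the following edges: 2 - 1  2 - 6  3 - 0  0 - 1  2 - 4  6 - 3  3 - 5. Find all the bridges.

2-4, 3-5

The edges on the cycle 2-6-3-0-1-2 are not bridges since each lies on that cycle.
But removing 3 - 5 disconnects 3 from 5; removing 2 - 4 disconnects 2 from 4 — these are bridges.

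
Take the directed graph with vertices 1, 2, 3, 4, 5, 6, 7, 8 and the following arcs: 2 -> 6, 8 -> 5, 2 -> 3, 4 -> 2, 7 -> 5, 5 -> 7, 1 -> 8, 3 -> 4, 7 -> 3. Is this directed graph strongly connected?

No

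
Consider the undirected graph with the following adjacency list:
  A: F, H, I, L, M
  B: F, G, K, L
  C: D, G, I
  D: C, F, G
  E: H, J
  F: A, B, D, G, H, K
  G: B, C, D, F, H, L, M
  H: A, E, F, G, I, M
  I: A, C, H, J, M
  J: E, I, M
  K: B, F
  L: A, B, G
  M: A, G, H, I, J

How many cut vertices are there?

0

Removing H, for instance, still leaves 1 component. No single vertex removal increases the component count — the graph has no articulation points.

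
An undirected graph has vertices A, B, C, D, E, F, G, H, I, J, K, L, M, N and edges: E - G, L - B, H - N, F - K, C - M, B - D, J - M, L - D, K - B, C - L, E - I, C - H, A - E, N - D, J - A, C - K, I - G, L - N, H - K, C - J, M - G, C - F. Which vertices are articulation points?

C

Removing C increases the component count from 1 to 2, so C is a cut vertex.
By contrast removing F leaves 1 component; it is not a cut vertex. No other vertex is a cut vertex either.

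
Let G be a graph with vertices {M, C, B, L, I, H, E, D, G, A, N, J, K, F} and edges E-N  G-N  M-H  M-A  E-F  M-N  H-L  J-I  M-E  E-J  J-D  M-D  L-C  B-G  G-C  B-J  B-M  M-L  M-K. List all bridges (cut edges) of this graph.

A-M, E-F, I-J, K-M

The edges on the cycle M-H-L-M are not bridges since each lies on that cycle.
But removing F-E disconnects F from E; removing M-A disconnects M from A; removing J-I disconnects J from I; removing K-M disconnects K from M — these are bridges.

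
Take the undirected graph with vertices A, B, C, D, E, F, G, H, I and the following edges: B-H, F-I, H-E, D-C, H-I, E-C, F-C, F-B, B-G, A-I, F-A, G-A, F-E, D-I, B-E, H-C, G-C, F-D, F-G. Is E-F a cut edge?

No

After removing E-F, the path E-B-F still connects them, so the edge is not a bridge.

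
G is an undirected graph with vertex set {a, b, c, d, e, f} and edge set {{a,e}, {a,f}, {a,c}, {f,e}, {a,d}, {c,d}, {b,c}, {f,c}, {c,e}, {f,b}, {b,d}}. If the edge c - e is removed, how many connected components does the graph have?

1

c and e are still connected via c-a-e, so the component count stays at 1.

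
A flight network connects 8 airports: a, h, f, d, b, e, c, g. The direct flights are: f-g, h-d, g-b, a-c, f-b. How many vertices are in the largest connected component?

3

e is isolated — a component by itself.
Starting from a we can reach a, c. That is one component of size 2.
Starting from d we can reach d, h. That is one component of size 2.
Starting from b we can reach b, f, g. That is one component of size 3.
The largest has 3 vertices.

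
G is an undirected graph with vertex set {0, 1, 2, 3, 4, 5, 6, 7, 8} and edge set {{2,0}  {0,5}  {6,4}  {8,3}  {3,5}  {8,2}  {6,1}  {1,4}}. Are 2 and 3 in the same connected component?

From 2 we can reach 0, 2, 3, 5, 8, which includes 3.

Yes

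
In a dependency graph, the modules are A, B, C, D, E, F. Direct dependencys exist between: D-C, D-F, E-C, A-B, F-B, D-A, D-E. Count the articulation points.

1

Removing D increases the component count from 1 to 2, so D is a cut vertex.
By contrast removing E leaves 1 component; it is not a cut vertex. No other vertex is a cut vertex either.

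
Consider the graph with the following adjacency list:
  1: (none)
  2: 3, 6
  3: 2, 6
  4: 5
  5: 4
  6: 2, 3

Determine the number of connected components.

1 is isolated — a component by itself.
Starting from 4 we can reach 4, 5. That is one component of size 2.
Starting from 2 we can reach 2, 3, 6. That is one component of size 3.
Total: 3 components.

3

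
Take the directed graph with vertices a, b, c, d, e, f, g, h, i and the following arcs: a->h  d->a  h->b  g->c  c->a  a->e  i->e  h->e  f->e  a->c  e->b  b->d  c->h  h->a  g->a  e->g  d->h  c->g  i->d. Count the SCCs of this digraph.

3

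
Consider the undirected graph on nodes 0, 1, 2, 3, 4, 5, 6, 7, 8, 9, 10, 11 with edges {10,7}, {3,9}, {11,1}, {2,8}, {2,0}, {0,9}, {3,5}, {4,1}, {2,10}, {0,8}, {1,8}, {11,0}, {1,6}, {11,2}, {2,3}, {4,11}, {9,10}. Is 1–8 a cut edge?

After removing 1–8, the path 1-11-2-8 still connects them, so the edge is not a bridge.

No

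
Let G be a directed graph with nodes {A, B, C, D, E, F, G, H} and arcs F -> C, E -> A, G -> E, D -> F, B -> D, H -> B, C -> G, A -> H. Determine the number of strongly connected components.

1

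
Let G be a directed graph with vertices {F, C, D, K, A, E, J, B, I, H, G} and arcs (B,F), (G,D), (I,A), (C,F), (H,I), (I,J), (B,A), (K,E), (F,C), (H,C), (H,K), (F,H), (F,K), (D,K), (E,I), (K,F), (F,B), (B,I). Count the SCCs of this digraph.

{B, C, F, H, K} are all mutually reachable — one SCC of size 5.
{A} is an SCC by itself.
{D} is an SCC by itself.
{I} is an SCC by itself.
{E} is an SCC by itself.
(and 2 more singleton SCCs)
That gives 7 strongly connected components.

7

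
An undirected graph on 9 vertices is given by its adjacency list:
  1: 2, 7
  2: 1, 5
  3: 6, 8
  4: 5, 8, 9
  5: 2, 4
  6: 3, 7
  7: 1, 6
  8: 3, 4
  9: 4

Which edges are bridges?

4-9

The edges on the cycle 7-1-2-5-4-8-3-6-7 are not bridges since each lies on that cycle.
But removing 9-4 disconnects 9 from 4 — this is a bridge.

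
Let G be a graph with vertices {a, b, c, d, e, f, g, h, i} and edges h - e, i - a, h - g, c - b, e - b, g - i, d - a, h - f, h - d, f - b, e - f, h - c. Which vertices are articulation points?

h

Removing h increases the component count from 1 to 2, so h is a cut vertex.
By contrast removing i leaves 1 component; it is not a cut vertex. No other vertex is a cut vertex either.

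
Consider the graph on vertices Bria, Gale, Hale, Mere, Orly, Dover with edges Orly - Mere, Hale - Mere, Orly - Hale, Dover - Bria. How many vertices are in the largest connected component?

3

Gale is isolated — a component by itself.
Starting from Bria we can reach Bria, Dover. That is one component of size 2.
Starting from Hale we can reach Hale, Mere, Orly. That is one component of size 3.
The largest has 3 vertices.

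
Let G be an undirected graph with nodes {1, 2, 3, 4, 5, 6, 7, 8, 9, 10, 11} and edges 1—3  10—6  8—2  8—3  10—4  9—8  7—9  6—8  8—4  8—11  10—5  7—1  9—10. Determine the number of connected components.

1

Starting from 1 we can reach 1, 2, 3, 4, 5, 6, 7, 8, 9, 10, 11. That is one component of size 11.
Total: 1 component.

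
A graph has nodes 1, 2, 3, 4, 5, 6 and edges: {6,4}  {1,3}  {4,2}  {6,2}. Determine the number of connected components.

3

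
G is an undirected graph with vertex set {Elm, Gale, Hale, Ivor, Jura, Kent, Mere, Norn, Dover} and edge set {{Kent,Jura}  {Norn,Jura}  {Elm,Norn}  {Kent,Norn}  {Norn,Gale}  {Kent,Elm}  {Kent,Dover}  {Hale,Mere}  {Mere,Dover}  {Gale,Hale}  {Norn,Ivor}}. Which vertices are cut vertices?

Norn

Removing Norn increases the component count from 1 to 2, so Norn is a cut vertex.
By contrast removing Ivor leaves 1 component; it is not a cut vertex. No other vertex is a cut vertex either.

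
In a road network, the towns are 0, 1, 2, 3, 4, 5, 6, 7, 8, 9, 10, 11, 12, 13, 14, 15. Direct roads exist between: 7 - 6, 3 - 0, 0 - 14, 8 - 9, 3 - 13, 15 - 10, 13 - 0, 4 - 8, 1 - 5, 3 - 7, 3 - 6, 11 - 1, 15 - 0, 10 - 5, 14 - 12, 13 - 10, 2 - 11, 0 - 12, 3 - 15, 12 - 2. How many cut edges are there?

2

The edges on the cycle 3-7-6-3 are not bridges since each lies on that cycle.
But removing 4 - 8 disconnects 4 from 8; removing 8 - 9 disconnects 8 from 9 — these are bridges.
That makes 2 bridges.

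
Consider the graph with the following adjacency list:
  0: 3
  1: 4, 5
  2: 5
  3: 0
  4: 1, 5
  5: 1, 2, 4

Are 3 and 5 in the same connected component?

The component containing 3 is {0, 3}, and 5 is not in it.

No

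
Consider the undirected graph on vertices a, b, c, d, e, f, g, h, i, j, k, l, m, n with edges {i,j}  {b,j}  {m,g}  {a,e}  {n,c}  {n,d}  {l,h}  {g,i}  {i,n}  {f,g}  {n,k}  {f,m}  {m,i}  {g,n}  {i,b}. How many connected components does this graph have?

3

Starting from h we can reach h, l. That is one component of size 2.
Starting from a we can reach a, e. That is one component of size 2.
Starting from b we can reach b, c, d, f, g, i, j, k, m, n. That is one component of size 10.
Total: 3 components.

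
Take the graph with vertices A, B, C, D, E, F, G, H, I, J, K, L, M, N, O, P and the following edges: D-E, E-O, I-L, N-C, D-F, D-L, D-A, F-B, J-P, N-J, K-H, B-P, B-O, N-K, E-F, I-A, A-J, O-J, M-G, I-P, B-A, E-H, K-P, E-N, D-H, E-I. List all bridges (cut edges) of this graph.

C-N, G-M

The edges on the cycle D-E-N-K-H-D are not bridges since each lies on that cycle.
But removing M-G disconnects M from G; removing C-N disconnects C from N — these are bridges.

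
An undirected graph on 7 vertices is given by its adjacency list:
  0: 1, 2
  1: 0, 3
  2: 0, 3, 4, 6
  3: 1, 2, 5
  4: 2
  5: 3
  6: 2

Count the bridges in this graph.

3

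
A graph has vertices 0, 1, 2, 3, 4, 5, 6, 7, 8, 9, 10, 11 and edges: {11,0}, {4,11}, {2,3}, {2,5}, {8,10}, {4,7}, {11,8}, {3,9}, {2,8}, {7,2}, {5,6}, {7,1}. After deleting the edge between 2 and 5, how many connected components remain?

2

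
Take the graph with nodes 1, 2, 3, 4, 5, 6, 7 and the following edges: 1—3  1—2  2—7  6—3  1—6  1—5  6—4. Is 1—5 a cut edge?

Removing 1—5 leaves no path between 1 and 5: the component count goes from 1 to 2. So it is a bridge.

Yes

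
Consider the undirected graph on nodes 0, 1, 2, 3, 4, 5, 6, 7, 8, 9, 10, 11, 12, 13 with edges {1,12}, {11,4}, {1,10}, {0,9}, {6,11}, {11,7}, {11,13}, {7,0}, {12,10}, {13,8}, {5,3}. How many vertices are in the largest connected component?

8

2 is isolated — a component by itself.
Starting from 3 we can reach 3, 5. That is one component of size 2.
Starting from 1 we can reach 1, 10, 12. That is one component of size 3.
Starting from 0 we can reach 0, 4, 6, 7, 8, 9, 11, 13. That is one component of size 8.
The largest has 8 vertices.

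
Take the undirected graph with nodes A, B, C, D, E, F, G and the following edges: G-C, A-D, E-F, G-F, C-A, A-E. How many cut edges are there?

The edges on the cycle G-C-A-E-F-G are not bridges since each lies on that cycle.
But removing A-D disconnects A from D — this is a bridge.

1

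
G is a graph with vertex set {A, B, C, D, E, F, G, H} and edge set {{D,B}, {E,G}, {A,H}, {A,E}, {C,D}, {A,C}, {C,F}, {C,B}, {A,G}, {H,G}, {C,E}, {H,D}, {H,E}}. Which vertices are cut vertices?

Removing C increases the component count from 1 to 2, so C is a cut vertex.
By contrast removing A leaves 1 component; it is not a cut vertex. No other vertex is a cut vertex either.

C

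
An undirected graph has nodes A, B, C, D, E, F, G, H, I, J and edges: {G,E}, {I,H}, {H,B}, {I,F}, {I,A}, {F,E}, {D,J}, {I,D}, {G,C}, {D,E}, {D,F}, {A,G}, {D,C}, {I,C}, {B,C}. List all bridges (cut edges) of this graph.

The edges on the cycle I-H-B-C-G-A-I are not bridges since each lies on that cycle.
But removing J—D disconnects J from D — this is a bridge.

D-J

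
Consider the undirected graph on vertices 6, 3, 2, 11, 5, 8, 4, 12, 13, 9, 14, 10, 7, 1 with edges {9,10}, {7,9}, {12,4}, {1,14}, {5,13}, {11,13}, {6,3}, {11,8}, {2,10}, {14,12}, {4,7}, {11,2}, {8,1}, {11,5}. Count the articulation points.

1

Removing 11 increases the component count from 2 to 3, so 11 is a cut vertex.
By contrast removing 12 leaves 2 components; it is not a cut vertex. No other vertex is a cut vertex either.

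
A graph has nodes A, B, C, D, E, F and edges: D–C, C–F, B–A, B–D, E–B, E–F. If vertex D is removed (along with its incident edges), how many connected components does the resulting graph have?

1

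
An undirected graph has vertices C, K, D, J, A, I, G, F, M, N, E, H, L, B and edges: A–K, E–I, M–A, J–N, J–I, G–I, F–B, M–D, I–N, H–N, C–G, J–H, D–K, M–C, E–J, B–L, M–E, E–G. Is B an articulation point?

Deleting B raises the number of components from 2 to 3, so B is a cut vertex.

Yes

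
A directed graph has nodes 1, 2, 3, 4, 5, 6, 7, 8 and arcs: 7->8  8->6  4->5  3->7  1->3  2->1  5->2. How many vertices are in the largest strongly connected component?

1

{1} is an SCC by itself.
{8} is an SCC by itself.
{3} is an SCC by itself.
{4} is an SCC by itself.
{6} is an SCC by itself.
(and 3 more singleton SCCs)
The largest has 1 vertex.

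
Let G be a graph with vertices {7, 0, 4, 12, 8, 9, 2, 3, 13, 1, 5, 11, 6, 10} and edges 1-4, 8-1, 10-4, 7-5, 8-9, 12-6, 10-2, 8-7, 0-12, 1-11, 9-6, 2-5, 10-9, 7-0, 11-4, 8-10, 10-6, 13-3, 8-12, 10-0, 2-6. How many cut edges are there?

1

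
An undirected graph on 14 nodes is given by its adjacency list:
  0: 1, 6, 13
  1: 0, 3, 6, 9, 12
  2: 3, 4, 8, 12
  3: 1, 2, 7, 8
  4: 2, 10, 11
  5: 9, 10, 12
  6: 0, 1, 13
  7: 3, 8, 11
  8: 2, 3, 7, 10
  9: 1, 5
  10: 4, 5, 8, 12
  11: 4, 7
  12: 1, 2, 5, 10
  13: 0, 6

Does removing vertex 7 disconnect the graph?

No

Deleting 7 leaves 1 component (was 1) (its neighbors 3, 8, 11 remain connected to each other), so 7 is not a cut vertex.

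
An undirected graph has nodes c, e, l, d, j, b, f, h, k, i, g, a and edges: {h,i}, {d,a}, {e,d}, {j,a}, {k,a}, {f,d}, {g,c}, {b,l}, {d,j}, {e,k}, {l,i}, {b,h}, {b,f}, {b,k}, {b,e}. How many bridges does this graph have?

The edges on the cycle d-j-a-d are not bridges since each lies on that cycle.
But removing g - c disconnects g from c — this is a bridge.

1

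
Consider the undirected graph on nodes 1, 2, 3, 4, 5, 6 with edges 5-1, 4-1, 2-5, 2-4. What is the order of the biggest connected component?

4

6 is isolated — a component by itself.
3 is isolated — a component by itself.
Starting from 1 we can reach 1, 2, 4, 5. That is one component of size 4.
The largest has 4 vertices.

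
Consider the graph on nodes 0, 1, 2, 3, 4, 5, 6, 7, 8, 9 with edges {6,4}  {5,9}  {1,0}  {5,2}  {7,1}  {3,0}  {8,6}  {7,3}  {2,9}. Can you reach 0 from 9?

No

The component containing 9 is {2, 5, 9}, and 0 is not in it.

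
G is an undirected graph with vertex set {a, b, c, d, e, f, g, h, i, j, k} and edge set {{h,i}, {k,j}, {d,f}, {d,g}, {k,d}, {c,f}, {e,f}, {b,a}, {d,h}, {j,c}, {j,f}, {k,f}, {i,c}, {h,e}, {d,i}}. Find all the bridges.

a-b, d-g

The edges on the cycle k-d-h-e-f-c-j-k are not bridges since each lies on that cycle.
But removing b-a disconnects b from a; removing d-g disconnects d from g — these are bridges.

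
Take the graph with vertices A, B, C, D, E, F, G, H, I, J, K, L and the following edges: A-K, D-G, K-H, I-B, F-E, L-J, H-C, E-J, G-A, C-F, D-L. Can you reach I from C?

No

The component containing C is {A, C, D, E, F, G, H, J, K, L}, and I is not in it.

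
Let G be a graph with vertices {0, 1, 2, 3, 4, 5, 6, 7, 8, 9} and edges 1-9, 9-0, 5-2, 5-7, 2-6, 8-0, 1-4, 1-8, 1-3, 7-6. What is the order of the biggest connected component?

Starting from 2 we can reach 2, 5, 6, 7. That is one component of size 4.
Starting from 0 we can reach 0, 1, 3, 4, 8, 9. That is one component of size 6.
The largest has 6 vertices.

6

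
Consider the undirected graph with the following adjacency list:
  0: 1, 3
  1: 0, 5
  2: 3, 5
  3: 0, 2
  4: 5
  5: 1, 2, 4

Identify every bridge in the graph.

4-5

The edges on the cycle 2-5-1-0-3-2 are not bridges since each lies on that cycle.
But removing 5-4 disconnects 5 from 4 — this is a bridge.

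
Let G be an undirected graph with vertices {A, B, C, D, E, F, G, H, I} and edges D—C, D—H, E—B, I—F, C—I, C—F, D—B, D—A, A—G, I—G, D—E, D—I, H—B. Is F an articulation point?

No

Deleting F leaves 1 component (was 1) (its neighbors C, I remain connected to each other), so F is not a cut vertex.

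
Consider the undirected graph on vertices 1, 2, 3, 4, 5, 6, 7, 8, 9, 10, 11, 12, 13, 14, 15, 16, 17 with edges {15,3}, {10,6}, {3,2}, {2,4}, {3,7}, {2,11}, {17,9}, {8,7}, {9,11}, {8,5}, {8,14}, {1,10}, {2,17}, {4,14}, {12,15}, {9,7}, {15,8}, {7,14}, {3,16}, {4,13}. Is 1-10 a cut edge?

Removing 1-10 leaves no path between 1 and 10: the component count goes from 2 to 3. So it is a bridge.

Yes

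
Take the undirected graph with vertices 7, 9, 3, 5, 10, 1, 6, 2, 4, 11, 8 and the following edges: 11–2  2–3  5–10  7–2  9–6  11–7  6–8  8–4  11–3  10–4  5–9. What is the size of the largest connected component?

6

1 is isolated — a component by itself.
Starting from 2 we can reach 2, 3, 7, 11. That is one component of size 4.
Starting from 4 we can reach 4, 5, 6, 8, 9, 10. That is one component of size 6.
The largest has 6 vertices.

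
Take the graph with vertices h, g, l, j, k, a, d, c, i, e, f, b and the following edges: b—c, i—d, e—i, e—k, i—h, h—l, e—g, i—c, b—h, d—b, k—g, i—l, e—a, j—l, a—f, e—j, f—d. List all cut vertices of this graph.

Removing e increases the component count from 1 to 2, so e is a cut vertex.
By contrast removing a leaves 1 component; it is not a cut vertex. No other vertex is a cut vertex either.

e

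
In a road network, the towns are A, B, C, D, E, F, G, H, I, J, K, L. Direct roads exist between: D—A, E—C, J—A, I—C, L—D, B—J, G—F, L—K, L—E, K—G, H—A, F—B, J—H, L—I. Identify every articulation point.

L

Removing L increases the component count from 1 to 2, so L is a cut vertex.
By contrast removing F leaves 1 component; it is not a cut vertex. No other vertex is a cut vertex either.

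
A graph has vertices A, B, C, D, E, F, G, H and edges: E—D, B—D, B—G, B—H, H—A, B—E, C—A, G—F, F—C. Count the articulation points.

Removing B increases the component count from 1 to 2, so B is a cut vertex.
By contrast removing H leaves 1 component; it is not a cut vertex. No other vertex is a cut vertex either.

1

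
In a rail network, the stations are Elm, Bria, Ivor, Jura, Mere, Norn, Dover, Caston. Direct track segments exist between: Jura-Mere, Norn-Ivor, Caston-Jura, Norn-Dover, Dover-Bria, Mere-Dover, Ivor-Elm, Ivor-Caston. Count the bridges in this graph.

2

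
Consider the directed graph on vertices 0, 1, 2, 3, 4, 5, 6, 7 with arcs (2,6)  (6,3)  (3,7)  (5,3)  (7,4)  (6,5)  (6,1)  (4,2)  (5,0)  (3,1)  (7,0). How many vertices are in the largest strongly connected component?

6

{2, 3, 4, 5, 6, 7} are all mutually reachable — one SCC of size 6.
{1} is an SCC by itself.
{0} is an SCC by itself.
The largest has 6 vertices.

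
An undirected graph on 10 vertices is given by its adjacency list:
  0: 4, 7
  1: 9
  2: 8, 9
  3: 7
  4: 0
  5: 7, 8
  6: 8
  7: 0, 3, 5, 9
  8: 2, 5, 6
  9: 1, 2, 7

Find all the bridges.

0-4, 0-7, 1-9, 3-7, 6-8

The edges on the cycle 9-2-8-5-7-9 are not bridges since each lies on that cycle.
But removing 7-0 disconnects 7 from 0; removing 7-3 disconnects 7 from 3; removing 4-0 disconnects 4 from 0; removing 8-6 disconnects 8 from 6 — these are bridges.
In total 5 edges are bridges.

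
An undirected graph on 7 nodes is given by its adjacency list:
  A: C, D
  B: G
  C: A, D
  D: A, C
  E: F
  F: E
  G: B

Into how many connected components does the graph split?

3

Starting from B we can reach B, G. That is one component of size 2.
Starting from E we can reach E, F. That is one component of size 2.
Starting from A we can reach A, C, D. That is one component of size 3.
Total: 3 components.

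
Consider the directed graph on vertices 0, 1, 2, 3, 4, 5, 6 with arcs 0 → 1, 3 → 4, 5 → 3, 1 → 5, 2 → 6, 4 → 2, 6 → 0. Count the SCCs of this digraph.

1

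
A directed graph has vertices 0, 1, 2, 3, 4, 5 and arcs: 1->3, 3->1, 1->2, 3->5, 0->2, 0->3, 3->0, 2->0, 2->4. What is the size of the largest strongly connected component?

4

{0, 1, 2, 3} are all mutually reachable — one SCC of size 4.
{4} is an SCC by itself.
{5} is an SCC by itself.
The largest has 4 vertices.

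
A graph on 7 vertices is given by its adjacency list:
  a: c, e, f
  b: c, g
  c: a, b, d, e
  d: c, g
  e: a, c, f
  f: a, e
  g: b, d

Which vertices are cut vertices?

c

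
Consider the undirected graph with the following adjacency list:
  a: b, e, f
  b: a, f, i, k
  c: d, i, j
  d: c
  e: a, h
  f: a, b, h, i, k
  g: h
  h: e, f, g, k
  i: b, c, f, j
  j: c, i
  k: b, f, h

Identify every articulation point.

Removing c increases the component count from 1 to 2, so c is a cut vertex.
Removing h increases the component count from 1 to 2, so h is a cut vertex.
Removing i increases the component count from 1 to 2, so i is a cut vertex.
By contrast removing g leaves 1 component; it is not a cut vertex. No other vertex is a cut vertex either.

c, h, i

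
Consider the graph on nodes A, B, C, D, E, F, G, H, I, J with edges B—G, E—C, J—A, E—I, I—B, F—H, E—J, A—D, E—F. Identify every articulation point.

A, B, E, F, I, J

Removing A increases the component count from 1 to 2, so A is a cut vertex.
Removing B increases the component count from 1 to 2, so B is a cut vertex.
Removing E increases the component count from 1 to 4, so E is a cut vertex.
Likewise F, I, J are cut vertices.
By contrast removing D leaves 1 component; it is not a cut vertex. No other vertex is a cut vertex either.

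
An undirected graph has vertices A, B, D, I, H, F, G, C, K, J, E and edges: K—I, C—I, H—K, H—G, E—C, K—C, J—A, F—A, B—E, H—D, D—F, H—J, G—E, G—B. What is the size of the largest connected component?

11

Starting from A we can reach A, B, C, D, E, F, G, H, I, J, K. That is one component of size 11.
The largest has 11 vertices.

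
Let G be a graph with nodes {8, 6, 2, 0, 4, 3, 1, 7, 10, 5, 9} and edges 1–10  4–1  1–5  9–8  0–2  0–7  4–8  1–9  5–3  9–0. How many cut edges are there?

6

The edges on the cycle 4-1-9-8-4 are not bridges since each lies on that cycle.
But removing 3–5 disconnects 3 from 5; removing 9–0 disconnects 9 from 0; removing 1–10 disconnects 1 from 10; removing 1–5 disconnects 1 from 5 — these are bridges.
In total 6 edges are bridges.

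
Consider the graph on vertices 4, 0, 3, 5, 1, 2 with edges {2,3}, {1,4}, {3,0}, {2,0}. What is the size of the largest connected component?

3

5 is isolated — a component by itself.
Starting from 1 we can reach 1, 4. That is one component of size 2.
Starting from 0 we can reach 0, 2, 3. That is one component of size 3.
The largest has 3 vertices.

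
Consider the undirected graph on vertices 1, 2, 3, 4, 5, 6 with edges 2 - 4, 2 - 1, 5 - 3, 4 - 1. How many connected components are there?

3

6 is isolated — a component by itself.
Starting from 3 we can reach 3, 5. That is one component of size 2.
Starting from 1 we can reach 1, 2, 4. That is one component of size 3.
Total: 3 components.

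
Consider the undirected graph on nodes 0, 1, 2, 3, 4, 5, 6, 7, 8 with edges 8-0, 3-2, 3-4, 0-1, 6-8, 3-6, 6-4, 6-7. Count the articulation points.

4

Removing 0 increases the component count from 2 to 3, so 0 is a cut vertex.
Removing 3 increases the component count from 2 to 3, so 3 is a cut vertex.
Removing 6 increases the component count from 2 to 4, so 6 is a cut vertex.
Likewise 8 is a cut vertex.
By contrast removing 2 leaves 2 components; it is not a cut vertex. No other vertex is a cut vertex either.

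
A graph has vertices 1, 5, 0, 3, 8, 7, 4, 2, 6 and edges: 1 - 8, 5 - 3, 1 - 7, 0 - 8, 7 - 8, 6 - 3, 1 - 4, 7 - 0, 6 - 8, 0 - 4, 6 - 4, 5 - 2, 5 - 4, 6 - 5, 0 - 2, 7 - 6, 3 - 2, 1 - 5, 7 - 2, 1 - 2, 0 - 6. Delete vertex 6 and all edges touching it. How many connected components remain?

With 6 gone, the remaining components are: {0, 1, 2, 3, 4, 5, 7, 8}.
That is 1 component.

1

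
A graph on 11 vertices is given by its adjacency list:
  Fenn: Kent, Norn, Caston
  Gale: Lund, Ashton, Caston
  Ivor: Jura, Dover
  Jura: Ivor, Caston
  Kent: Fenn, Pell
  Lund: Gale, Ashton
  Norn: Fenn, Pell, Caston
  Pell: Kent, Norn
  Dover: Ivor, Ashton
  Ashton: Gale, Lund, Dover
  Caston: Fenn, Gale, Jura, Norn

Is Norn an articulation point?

No

Deleting Norn leaves 1 component (was 1) (its neighbors Fenn, Pell, Caston remain connected to each other), so Norn is not a cut vertex.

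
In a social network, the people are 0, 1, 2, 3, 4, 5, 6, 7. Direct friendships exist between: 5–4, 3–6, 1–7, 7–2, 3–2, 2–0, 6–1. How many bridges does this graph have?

The edges on the cycle 3-6-1-7-2-3 are not bridges since each lies on that cycle.
But removing 2–0 disconnects 2 from 0; removing 5–4 disconnects 5 from 4 — these are bridges.
That makes 2 bridges.

2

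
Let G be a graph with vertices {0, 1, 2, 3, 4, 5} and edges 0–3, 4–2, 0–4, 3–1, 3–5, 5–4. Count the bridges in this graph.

2

The edges on the cycle 0-3-5-4-0 are not bridges since each lies on that cycle.
But removing 4–2 disconnects 4 from 2; removing 3–1 disconnects 3 from 1 — these are bridges.
That makes 2 bridges.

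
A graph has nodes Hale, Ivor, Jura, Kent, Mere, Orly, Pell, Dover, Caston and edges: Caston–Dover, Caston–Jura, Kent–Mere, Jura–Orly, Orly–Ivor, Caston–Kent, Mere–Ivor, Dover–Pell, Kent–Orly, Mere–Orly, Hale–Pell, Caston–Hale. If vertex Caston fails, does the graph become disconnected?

Yes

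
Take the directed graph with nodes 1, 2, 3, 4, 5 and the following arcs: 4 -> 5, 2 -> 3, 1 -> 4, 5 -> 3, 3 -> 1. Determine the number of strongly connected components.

2

{1, 3, 4, 5} are all mutually reachable — one SCC of size 4.
{2} is an SCC by itself.
That gives 2 strongly connected components.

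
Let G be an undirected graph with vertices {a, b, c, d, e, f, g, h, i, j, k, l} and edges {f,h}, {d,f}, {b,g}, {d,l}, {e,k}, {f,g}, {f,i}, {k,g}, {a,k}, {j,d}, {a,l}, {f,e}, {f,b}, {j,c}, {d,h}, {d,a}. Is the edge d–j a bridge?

Yes

Removing d–j leaves no path between d and j: the component count goes from 1 to 2. So it is a bridge.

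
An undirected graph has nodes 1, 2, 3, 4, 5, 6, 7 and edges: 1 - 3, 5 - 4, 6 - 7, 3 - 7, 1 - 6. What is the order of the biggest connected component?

2 is isolated — a component by itself.
Starting from 4 we can reach 4, 5. That is one component of size 2.
Starting from 1 we can reach 1, 3, 6, 7. That is one component of size 4.
The largest has 4 vertices.

4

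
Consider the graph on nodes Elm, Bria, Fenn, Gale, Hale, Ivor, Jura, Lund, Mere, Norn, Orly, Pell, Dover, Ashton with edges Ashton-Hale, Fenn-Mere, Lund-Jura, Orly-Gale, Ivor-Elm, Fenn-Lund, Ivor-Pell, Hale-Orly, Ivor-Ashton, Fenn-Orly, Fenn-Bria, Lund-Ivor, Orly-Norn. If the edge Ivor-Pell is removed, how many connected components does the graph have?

3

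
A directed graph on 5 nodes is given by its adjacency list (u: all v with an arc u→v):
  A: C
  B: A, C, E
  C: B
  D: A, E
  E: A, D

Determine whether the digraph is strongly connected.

From C we can reach every vertex (A, B, C, D, E), and every vertex can reach C (A, B, C, D, E). So the whole graph is one strongly connected component.

Yes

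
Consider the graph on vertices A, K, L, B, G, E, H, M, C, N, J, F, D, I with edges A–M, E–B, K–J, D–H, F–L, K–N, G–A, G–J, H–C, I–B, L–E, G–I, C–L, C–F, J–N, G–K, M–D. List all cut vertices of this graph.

G

Removing G increases the component count from 1 to 2, so G is a cut vertex.
By contrast removing I leaves 1 component; it is not a cut vertex. No other vertex is a cut vertex either.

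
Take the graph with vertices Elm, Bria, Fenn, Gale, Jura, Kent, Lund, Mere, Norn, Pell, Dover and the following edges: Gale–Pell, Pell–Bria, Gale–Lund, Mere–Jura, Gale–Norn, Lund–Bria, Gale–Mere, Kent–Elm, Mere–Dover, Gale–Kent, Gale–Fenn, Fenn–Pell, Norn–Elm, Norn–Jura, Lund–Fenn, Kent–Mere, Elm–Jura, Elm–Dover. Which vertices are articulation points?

Removing Gale increases the component count from 1 to 2, so Gale is a cut vertex.
By contrast removing Norn leaves 1 component; it is not a cut vertex. No other vertex is a cut vertex either.

Gale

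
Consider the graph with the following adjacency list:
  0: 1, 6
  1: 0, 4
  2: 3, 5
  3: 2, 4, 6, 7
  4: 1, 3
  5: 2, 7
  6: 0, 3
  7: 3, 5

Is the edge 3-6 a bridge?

No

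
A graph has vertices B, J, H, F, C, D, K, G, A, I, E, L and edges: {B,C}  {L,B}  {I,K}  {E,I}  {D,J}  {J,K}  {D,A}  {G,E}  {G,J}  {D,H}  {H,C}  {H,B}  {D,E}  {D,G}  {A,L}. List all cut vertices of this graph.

Removing D increases the component count from 2 to 3, so D is a cut vertex.
By contrast removing I leaves 2 components; it is not a cut vertex. No other vertex is a cut vertex either.

D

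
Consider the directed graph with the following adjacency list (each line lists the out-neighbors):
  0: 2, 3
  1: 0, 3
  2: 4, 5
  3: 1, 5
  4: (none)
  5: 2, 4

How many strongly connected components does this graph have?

{0, 1, 3} are all mutually reachable — one SCC of size 3.
{2, 5} are all mutually reachable — one SCC of size 2.
{4} is an SCC by itself.
That gives 3 strongly connected components.

3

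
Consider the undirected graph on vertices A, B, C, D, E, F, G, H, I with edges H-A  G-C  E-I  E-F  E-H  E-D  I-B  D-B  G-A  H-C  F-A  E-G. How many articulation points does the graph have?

1

Removing E increases the component count from 1 to 2, so E is a cut vertex.
By contrast removing A leaves 1 component; it is not a cut vertex. No other vertex is a cut vertex either.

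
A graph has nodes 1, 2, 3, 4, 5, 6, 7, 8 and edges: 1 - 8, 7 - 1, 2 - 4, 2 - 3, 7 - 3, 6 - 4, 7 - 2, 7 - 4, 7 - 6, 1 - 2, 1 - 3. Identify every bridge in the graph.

The edges on the cycle 7-1-2-4-7 are not bridges since each lies on that cycle.
But removing 1 - 8 disconnects 1 from 8 — this is a bridge.

1-8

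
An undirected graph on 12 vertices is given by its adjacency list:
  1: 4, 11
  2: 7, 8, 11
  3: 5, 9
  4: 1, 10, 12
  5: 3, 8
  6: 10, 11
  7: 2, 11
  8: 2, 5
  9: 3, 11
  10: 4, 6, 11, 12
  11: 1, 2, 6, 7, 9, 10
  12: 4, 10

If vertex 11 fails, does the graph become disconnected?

Deleting 11 raises the number of components from 1 to 2, so 11 is a cut vertex.

Yes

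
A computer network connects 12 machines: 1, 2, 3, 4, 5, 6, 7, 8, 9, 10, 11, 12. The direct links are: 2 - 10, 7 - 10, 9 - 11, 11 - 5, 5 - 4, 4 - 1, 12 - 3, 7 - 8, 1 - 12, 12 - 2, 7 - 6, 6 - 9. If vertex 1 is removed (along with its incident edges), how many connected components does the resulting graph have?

With 1 gone, the remaining components are: {2, 3, 4, 5, 6, 7, 8, 9, 10, 11, 12}.
That is 1 component.

1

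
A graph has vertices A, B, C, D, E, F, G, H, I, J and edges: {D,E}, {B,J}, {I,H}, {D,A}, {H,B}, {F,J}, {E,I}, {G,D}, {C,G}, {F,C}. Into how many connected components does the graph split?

Starting from A we can reach A, B, C, D, E, F, G, H, I, J. That is one component of size 10.
Total: 1 component.

1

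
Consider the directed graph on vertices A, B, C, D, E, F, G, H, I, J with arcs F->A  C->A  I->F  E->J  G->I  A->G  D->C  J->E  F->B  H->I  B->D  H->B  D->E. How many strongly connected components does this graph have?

3

{A, B, C, D, F, G, I} are all mutually reachable — one SCC of size 7.
{E, J} are all mutually reachable — one SCC of size 2.
{H} is an SCC by itself.
That gives 3 strongly connected components.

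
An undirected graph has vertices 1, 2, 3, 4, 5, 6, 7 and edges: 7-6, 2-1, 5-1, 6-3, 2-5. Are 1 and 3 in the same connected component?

No

The component containing 1 is {1, 2, 5}, and 3 is not in it.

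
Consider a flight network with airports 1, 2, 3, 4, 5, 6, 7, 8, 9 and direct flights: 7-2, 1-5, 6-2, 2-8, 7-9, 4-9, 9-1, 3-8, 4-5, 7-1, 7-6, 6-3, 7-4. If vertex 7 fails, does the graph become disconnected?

Deleting 7 raises the number of components from 1 to 2, so 7 is a cut vertex.

Yes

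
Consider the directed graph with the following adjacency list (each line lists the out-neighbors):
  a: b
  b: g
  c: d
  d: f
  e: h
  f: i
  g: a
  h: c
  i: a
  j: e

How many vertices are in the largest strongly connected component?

{a, b, g} are all mutually reachable — one SCC of size 3.
{j} is an SCC by itself.
{h} is an SCC by itself.
{c} is an SCC by itself.
{e} is an SCC by itself.
(and 3 more singleton SCCs)
The largest has 3 vertices.

3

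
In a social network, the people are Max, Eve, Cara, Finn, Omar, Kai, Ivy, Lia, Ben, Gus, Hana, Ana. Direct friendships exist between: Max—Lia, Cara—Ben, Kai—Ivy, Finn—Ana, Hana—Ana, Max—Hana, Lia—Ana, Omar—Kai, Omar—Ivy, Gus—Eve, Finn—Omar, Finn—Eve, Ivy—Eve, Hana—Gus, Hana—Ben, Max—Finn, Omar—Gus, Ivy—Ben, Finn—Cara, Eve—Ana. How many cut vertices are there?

Removing Ana, for instance, still leaves 1 component. No single vertex removal increases the component count — the graph has no articulation points.

0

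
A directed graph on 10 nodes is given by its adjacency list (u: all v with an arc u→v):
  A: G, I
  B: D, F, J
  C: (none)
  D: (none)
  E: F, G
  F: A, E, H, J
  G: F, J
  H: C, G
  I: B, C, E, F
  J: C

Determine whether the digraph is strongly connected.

No

There is no directed path from D to H, so the graph is not strongly connected.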